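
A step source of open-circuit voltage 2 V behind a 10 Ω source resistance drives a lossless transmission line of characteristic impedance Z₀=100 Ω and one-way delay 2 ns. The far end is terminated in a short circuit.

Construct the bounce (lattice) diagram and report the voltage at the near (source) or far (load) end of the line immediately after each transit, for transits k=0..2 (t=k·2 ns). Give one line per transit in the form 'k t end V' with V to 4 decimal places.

0 0 source 1.8182
1 2 load 0.0000
2 4 source 1.4876

Γ_L=-1.000000, Γ_S=-0.818182; launch V₁=2·100/110=1.818182
k=0 src: V=1.8182
k=1 load: inc=1.818182, refl=1.818182·-1.000000=-1.8182; V=0.000000+1.818182+-1.818182=0.0000
k=2 src: inc=-1.818182, refl=-1.818182·-0.818182=1.4876; V=1.818182+-1.818182+1.487603=1.4876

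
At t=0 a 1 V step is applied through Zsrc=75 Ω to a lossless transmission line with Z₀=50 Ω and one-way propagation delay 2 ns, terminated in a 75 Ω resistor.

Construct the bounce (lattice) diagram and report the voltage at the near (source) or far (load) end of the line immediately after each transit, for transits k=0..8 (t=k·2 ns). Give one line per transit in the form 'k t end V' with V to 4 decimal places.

Γ_L=0.200000, Γ_S=0.200000; launch V₁=1·50/125=0.400000
k=0 src: V=0.4000
k=1 load: inc=0.400000, refl=0.400000·0.200000=0.0800; V=0.000000+0.400000+0.080000=0.4800
k=2 src: inc=0.080000, refl=0.080000·0.200000=0.0160; V=0.400000+0.080000+0.016000=0.4960
k=3 load: inc=0.016000, refl=0.016000·0.200000=0.0032; V=0.480000+0.016000+0.003200=0.4992
k=4 src: inc=0.003200, refl=0.003200·0.200000=0.0006; V=0.496000+0.003200+0.000640=0.4998
k=5 load: inc=0.000640, refl=0.000640·0.200000=0.0001; V=0.499200+0.000640+0.000128=0.5000
k=6 src: inc=0.000128, refl=0.000128·0.200000=0.0000; V=0.499840+0.000128+0.000026=0.5000
k=7 load: inc=0.000026, refl=0.000026·0.200000=0.0000; V=0.499968+0.000026+0.000005=0.5000
k=8 src: inc=0.000005, refl=0.000005·0.200000=0.0000; V=0.499994+0.000005+0.000001=0.5000

0 0 source 0.4000
1 2 load 0.4800
2 4 source 0.4960
3 6 load 0.4992
4 8 source 0.4998
5 10 load 0.5000
6 12 source 0.5000
7 14 load 0.5000
8 16 source 0.5000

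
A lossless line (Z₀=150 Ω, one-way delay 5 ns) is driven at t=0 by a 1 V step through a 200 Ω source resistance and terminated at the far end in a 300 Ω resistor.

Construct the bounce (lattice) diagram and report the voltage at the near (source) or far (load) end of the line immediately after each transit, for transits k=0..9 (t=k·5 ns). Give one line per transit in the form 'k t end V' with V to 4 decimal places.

Γ_L=0.333333, Γ_S=0.142857; launch V₁=1·150/350=0.428571
k=0 src: V=0.4286
k=1 load: inc=0.428571, refl=0.428571·0.333333=0.1429; V=0.000000+0.428571+0.142857=0.5714
k=2 src: inc=0.142857, refl=0.142857·0.142857=0.0204; V=0.428571+0.142857+0.020408=0.5918
k=3 load: inc=0.020408, refl=0.020408·0.333333=0.0068; V=0.571429+0.020408+0.006803=0.5986
k=4 src: inc=0.006803, refl=0.006803·0.142857=0.0010; V=0.591837+0.006803+0.000972=0.5996
k=5 load: inc=0.000972, refl=0.000972·0.333333=0.0003; V=0.598639+0.000972+0.000324=0.5999
k=6 src: inc=0.000324, refl=0.000324·0.142857=0.0000; V=0.599611+0.000324+0.000046=0.6000
k=7 load: inc=0.000046, refl=0.000046·0.333333=0.0000; V=0.599935+0.000046+0.000015=0.6000
k=8 src: inc=0.000015, refl=0.000015·0.142857=0.0000; V=0.599981+0.000015+0.000002=0.6000
k=9 load: inc=0.000002, refl=0.000002·0.333333=0.0000; V=0.599997+0.000002+0.000001=0.6000

0 0 source 0.4286
1 5 load 0.5714
2 10 source 0.5918
3 15 load 0.5986
4 20 source 0.5996
5 25 load 0.5999
6 30 source 0.6000
7 35 load 0.6000
8 40 source 0.6000
9 45 load 0.6000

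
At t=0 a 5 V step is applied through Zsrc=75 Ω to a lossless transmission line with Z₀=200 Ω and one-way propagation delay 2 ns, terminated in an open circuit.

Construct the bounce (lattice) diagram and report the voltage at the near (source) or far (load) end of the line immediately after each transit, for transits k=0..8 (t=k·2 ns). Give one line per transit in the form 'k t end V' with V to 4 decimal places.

0 0 source 3.6364
1 2 load 7.2727
2 4 source 5.6198
3 6 load 3.9669
4 8 source 4.7183
5 10 load 5.4696
6 12 source 5.1281
7 14 load 4.7866
8 16 source 4.9418

Γ_L=1.000000, Γ_S=-0.454545; launch V₁=5·200/275=3.636364
k=0 src: V=3.6364
k=1 load: inc=3.636364, refl=3.636364·1.000000=3.6364; V=0.000000+3.636364+3.636364=7.2727
k=2 src: inc=3.636364, refl=3.636364·-0.454545=-1.6529; V=3.636364+3.636364+-1.652893=5.6198
k=3 load: inc=-1.652893, refl=-1.652893·1.000000=-1.6529; V=7.272727+-1.652893+-1.652893=3.9669
k=4 src: inc=-1.652893, refl=-1.652893·-0.454545=0.7513; V=5.619835+-1.652893+0.751315=4.7183
k=5 load: inc=0.751315, refl=0.751315·1.000000=0.7513; V=3.966942+0.751315+0.751315=5.4696
k=6 src: inc=0.751315, refl=0.751315·-0.454545=-0.3415; V=4.718257+0.751315+-0.341507=5.1281
k=7 load: inc=-0.341507, refl=-0.341507·1.000000=-0.3415; V=5.469572+-0.341507+-0.341507=4.7866
k=8 src: inc=-0.341507, refl=-0.341507·-0.454545=0.1552; V=5.128065+-0.341507+0.155230=4.9418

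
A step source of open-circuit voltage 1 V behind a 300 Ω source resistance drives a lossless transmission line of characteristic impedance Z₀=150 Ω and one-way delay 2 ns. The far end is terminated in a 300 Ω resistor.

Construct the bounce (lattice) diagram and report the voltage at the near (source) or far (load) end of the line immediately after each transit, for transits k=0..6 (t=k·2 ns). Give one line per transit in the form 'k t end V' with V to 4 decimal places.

0 0 source 0.3333
1 2 load 0.4444
2 4 source 0.4815
3 6 load 0.4938
4 8 source 0.4979
5 10 load 0.4993
6 12 source 0.4998

Γ_L=0.333333, Γ_S=0.333333; launch V₁=1·150/450=0.333333
k=0 src: V=0.3333
k=1 load: inc=0.333333, refl=0.333333·0.333333=0.1111; V=0.000000+0.333333+0.111111=0.4444
k=2 src: inc=0.111111, refl=0.111111·0.333333=0.0370; V=0.333333+0.111111+0.037037=0.4815
k=3 load: inc=0.037037, refl=0.037037·0.333333=0.0123; V=0.444444+0.037037+0.012346=0.4938
k=4 src: inc=0.012346, refl=0.012346·0.333333=0.0041; V=0.481481+0.012346+0.004115=0.4979
k=5 load: inc=0.004115, refl=0.004115·0.333333=0.0014; V=0.493827+0.004115+0.001372=0.4993
k=6 src: inc=0.001372, refl=0.001372·0.333333=0.0005; V=0.497942+0.001372+0.000457=0.4998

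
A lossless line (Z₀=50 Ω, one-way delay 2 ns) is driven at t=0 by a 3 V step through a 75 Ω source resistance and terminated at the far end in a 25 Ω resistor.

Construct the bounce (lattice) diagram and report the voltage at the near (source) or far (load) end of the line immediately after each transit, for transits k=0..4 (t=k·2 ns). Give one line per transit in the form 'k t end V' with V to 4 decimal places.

Γ_L=-0.333333, Γ_S=0.200000; launch V₁=3·50/125=1.200000
k=0 src: V=1.2000
k=1 load: inc=1.200000, refl=1.200000·-0.333333=-0.4000; V=0.000000+1.200000+-0.400000=0.8000
k=2 src: inc=-0.400000, refl=-0.400000·0.200000=-0.0800; V=1.200000+-0.400000+-0.080000=0.7200
k=3 load: inc=-0.080000, refl=-0.080000·-0.333333=0.0267; V=0.800000+-0.080000+0.026667=0.7467
k=4 src: inc=0.026667, refl=0.026667·0.200000=0.0053; V=0.720000+0.026667+0.005333=0.7520

0 0 source 1.2000
1 2 load 0.8000
2 4 source 0.7200
3 6 load 0.7467
4 8 source 0.7520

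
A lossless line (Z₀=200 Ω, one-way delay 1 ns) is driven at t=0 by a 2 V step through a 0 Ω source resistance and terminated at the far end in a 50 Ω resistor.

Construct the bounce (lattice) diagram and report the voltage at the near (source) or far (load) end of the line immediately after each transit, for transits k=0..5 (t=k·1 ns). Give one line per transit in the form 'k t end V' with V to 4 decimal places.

Γ_L=-0.600000, Γ_S=-1.000000; launch V₁=2·200/200=2.000000
k=0 src: V=2.0000
k=1 load: inc=2.000000, refl=2.000000·-0.600000=-1.2000; V=0.000000+2.000000+-1.200000=0.8000
k=2 src: inc=-1.200000, refl=-1.200000·-1.000000=1.2000; V=2.000000+-1.200000+1.200000=2.0000
k=3 load: inc=1.200000, refl=1.200000·-0.600000=-0.7200; V=0.800000+1.200000+-0.720000=1.2800
k=4 src: inc=-0.720000, refl=-0.720000·-1.000000=0.7200; V=2.000000+-0.720000+0.720000=2.0000
k=5 load: inc=0.720000, refl=0.720000·-0.600000=-0.4320; V=1.280000+0.720000+-0.432000=1.5680

0 0 source 2.0000
1 1 load 0.8000
2 2 source 2.0000
3 3 load 1.2800
4 4 source 2.0000
5 5 load 1.5680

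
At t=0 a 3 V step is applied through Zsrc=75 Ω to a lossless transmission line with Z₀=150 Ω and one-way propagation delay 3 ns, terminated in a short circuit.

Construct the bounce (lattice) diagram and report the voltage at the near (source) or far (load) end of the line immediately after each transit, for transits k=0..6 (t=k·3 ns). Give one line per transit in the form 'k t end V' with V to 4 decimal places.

Γ_L=-1.000000, Γ_S=-0.333333; launch V₁=3·150/225=2.000000
k=0 src: V=2.0000
k=1 load: inc=2.000000, refl=2.000000·-1.000000=-2.0000; V=0.000000+2.000000+-2.000000=0.0000
k=2 src: inc=-2.000000, refl=-2.000000·-0.333333=0.6667; V=2.000000+-2.000000+0.666667=0.6667
k=3 load: inc=0.666667, refl=0.666667·-1.000000=-0.6667; V=0.000000+0.666667+-0.666667=0.0000
k=4 src: inc=-0.666667, refl=-0.666667·-0.333333=0.2222; V=0.666667+-0.666667+0.222222=0.2222
k=5 load: inc=0.222222, refl=0.222222·-1.000000=-0.2222; V=0.000000+0.222222+-0.222222=0.0000
k=6 src: inc=-0.222222, refl=-0.222222·-0.333333=0.0741; V=0.222222+-0.222222+0.074074=0.0741

0 0 source 2.0000
1 3 load 0.0000
2 6 source 0.6667
3 9 load 0.0000
4 12 source 0.2222
5 15 load 0.0000
6 18 source 0.0741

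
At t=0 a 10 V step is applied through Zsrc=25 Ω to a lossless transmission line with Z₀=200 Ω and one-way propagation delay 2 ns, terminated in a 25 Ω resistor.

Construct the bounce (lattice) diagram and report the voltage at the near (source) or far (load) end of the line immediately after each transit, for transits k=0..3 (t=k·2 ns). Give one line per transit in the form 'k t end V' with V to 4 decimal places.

0 0 source 8.8889
1 2 load 1.9753
2 4 source 7.3525
3 6 load 3.1702

Γ_L=-0.777778, Γ_S=-0.777778; launch V₁=10·200/225=8.888889
k=0 src: V=8.8889
k=1 load: inc=8.888889, refl=8.888889·-0.777778=-6.9136; V=0.000000+8.888889+-6.913580=1.9753
k=2 src: inc=-6.913580, refl=-6.913580·-0.777778=5.3772; V=8.888889+-6.913580+5.377229=7.3525
k=3 load: inc=5.377229, refl=5.377229·-0.777778=-4.1823; V=1.975309+5.377229+-4.182289=3.1702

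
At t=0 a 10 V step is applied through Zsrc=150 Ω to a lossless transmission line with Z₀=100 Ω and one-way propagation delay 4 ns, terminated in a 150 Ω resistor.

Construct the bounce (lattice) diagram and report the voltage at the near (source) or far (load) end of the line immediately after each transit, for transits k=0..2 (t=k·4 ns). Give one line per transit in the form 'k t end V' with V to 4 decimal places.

0 0 source 4.0000
1 4 load 4.8000
2 8 source 4.9600

Γ_L=0.200000, Γ_S=0.200000; launch V₁=10·100/250=4.000000
k=0 src: V=4.0000
k=1 load: inc=4.000000, refl=4.000000·0.200000=0.8000; V=0.000000+4.000000+0.800000=4.8000
k=2 src: inc=0.800000, refl=0.800000·0.200000=0.1600; V=4.000000+0.800000+0.160000=4.9600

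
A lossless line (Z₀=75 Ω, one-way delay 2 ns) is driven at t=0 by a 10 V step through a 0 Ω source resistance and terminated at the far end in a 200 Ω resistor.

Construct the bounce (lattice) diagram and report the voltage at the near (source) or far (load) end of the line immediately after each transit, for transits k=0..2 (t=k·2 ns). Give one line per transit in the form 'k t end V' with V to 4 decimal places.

0 0 source 10.0000
1 2 load 14.5455
2 4 source 10.0000

Γ_L=0.454545, Γ_S=-1.000000; launch V₁=10·75/75=10.000000
k=0 src: V=10.0000
k=1 load: inc=10.000000, refl=10.000000·0.454545=4.5455; V=0.000000+10.000000+4.545455=14.5455
k=2 src: inc=4.545455, refl=4.545455·-1.000000=-4.5455; V=10.000000+4.545455+-4.545455=10.0000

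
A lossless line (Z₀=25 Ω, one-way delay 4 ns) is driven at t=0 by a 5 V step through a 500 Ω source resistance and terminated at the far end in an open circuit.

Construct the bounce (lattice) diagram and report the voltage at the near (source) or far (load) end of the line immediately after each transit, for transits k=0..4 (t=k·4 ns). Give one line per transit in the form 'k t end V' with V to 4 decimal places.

Γ_L=1.000000, Γ_S=0.904762; launch V₁=5·25/525=0.238095
k=0 src: V=0.2381
k=1 load: inc=0.238095, refl=0.238095·1.000000=0.2381; V=0.000000+0.238095+0.238095=0.4762
k=2 src: inc=0.238095, refl=0.238095·0.904762=0.2154; V=0.238095+0.238095+0.215420=0.6916
k=3 load: inc=0.215420, refl=0.215420·1.000000=0.2154; V=0.476190+0.215420+0.215420=0.9070
k=4 src: inc=0.215420, refl=0.215420·0.904762=0.1949; V=0.691610+0.215420+0.194903=1.1019

0 0 source 0.2381
1 4 load 0.4762
2 8 source 0.6916
3 12 load 0.9070
4 16 source 1.1019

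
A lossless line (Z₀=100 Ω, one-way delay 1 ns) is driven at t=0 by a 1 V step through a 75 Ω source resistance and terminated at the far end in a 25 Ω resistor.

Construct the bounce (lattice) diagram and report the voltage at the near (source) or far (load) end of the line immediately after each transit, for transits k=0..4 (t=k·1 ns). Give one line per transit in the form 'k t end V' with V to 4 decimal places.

0 0 source 0.5714
1 1 load 0.2286
2 2 source 0.2776
3 3 load 0.2482
4 4 source 0.2524

Γ_L=-0.600000, Γ_S=-0.142857; launch V₁=1·100/175=0.571429
k=0 src: V=0.5714
k=1 load: inc=0.571429, refl=0.571429·-0.600000=-0.3429; V=0.000000+0.571429+-0.342857=0.2286
k=2 src: inc=-0.342857, refl=-0.342857·-0.142857=0.0490; V=0.571429+-0.342857+0.048980=0.2776
k=3 load: inc=0.048980, refl=0.048980·-0.600000=-0.0294; V=0.228571+0.048980+-0.029388=0.2482
k=4 src: inc=-0.029388, refl=-0.029388·-0.142857=0.0042; V=0.277551+-0.029388+0.004198=0.2524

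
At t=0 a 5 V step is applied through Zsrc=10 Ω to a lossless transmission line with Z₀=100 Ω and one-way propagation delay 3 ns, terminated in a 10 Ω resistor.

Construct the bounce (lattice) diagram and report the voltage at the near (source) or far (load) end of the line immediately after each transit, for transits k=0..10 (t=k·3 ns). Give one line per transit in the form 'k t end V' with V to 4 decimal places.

0 0 source 4.5455
1 3 load 0.8264
2 6 source 3.8693
3 9 load 1.3797
4 12 source 3.4166
5 15 load 1.7500
6 18 source 3.1136
7 21 load 1.9980
8 24 source 2.9108
9 27 load 2.1639
10 30 source 2.7750

Γ_L=-0.818182, Γ_S=-0.818182; launch V₁=5·100/110=4.545455
k=0 src: V=4.5455
k=1 load: inc=4.545455, refl=4.545455·-0.818182=-3.7190; V=0.000000+4.545455+-3.719008=0.8264
k=2 src: inc=-3.719008, refl=-3.719008·-0.818182=3.0428; V=4.545455+-3.719008+3.042825=3.8693
k=3 load: inc=3.042825, refl=3.042825·-0.818182=-2.4896; V=0.826446+3.042825+-2.489584=1.3797
k=4 src: inc=-2.489584, refl=-2.489584·-0.818182=2.0369; V=3.869271+-2.489584+2.036932=3.4166
k=5 load: inc=2.036932, refl=2.036932·-0.818182=-1.6666; V=1.379687+2.036932+-1.666581=1.7500
k=6 src: inc=-1.666581, refl=-1.666581·-0.818182=1.3636; V=3.416620+-1.666581+1.363566=3.1136
k=7 load: inc=1.363566, refl=1.363566·-0.818182=-1.1156; V=1.750039+1.363566+-1.115645=1.9980
k=8 src: inc=-1.115645, refl=-1.115645·-0.818182=0.9128; V=3.113605+-1.115645+0.912801=2.9108
k=9 load: inc=0.912801, refl=0.912801·-0.818182=-0.7468; V=1.997960+0.912801+-0.746837=2.1639
k=10 src: inc=-0.746837, refl=-0.746837·-0.818182=0.6110; V=2.910760+-0.746837+0.611048=2.7750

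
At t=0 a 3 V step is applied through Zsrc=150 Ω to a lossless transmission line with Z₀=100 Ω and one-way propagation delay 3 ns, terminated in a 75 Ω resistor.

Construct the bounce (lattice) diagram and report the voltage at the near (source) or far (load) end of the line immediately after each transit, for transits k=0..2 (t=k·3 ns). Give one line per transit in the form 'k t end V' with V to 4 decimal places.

0 0 source 1.2000
1 3 load 1.0286
2 6 source 0.9943

Γ_L=-0.142857, Γ_S=0.200000; launch V₁=3·100/250=1.200000
k=0 src: V=1.2000
k=1 load: inc=1.200000, refl=1.200000·-0.142857=-0.1714; V=0.000000+1.200000+-0.171429=1.0286
k=2 src: inc=-0.171429, refl=-0.171429·0.200000=-0.0343; V=1.200000+-0.171429+-0.034286=0.9943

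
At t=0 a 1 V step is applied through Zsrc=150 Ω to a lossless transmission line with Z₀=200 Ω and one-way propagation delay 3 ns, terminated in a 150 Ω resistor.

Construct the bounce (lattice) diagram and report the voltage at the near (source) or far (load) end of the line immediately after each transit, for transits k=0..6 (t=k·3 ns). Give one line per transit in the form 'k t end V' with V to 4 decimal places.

0 0 source 0.5714
1 3 load 0.4898
2 6 source 0.5015
3 9 load 0.4998
4 12 source 0.5000
5 15 load 0.5000
6 18 source 0.5000

Γ_L=-0.142857, Γ_S=-0.142857; launch V₁=1·200/350=0.571429
k=0 src: V=0.5714
k=1 load: inc=0.571429, refl=0.571429·-0.142857=-0.0816; V=0.000000+0.571429+-0.081633=0.4898
k=2 src: inc=-0.081633, refl=-0.081633·-0.142857=0.0117; V=0.571429+-0.081633+0.011662=0.5015
k=3 load: inc=0.011662, refl=0.011662·-0.142857=-0.0017; V=0.489796+0.011662+-0.001666=0.4998
k=4 src: inc=-0.001666, refl=-0.001666·-0.142857=0.0002; V=0.501458+-0.001666+0.000238=0.5000
k=5 load: inc=0.000238, refl=0.000238·-0.142857=-0.0000; V=0.499792+0.000238+-0.000034=0.5000
k=6 src: inc=-0.000034, refl=-0.000034·-0.142857=0.0000; V=0.500030+-0.000034+0.000005=0.5000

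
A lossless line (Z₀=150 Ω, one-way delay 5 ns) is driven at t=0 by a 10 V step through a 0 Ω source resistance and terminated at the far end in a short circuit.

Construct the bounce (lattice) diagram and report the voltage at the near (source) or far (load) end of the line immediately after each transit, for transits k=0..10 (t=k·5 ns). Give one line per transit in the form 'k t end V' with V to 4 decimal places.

0 0 source 10.0000
1 5 load 0.0000
2 10 source 10.0000
3 15 load 0.0000
4 20 source 10.0000
5 25 load 0.0000
6 30 source 10.0000
7 35 load 0.0000
8 40 source 10.0000
9 45 load 0.0000
10 50 source 10.0000

Γ_L=-1.000000, Γ_S=-1.000000; launch V₁=10·150/150=10.000000
k=0 src: V=10.0000
k=1 load: inc=10.000000, refl=10.000000·-1.000000=-10.0000; V=0.000000+10.000000+-10.000000=0.0000
k=2 src: inc=-10.000000, refl=-10.000000·-1.000000=10.0000; V=10.000000+-10.000000+10.000000=10.0000
k=3 load: inc=10.000000, refl=10.000000·-1.000000=-10.0000; V=0.000000+10.000000+-10.000000=0.0000
k=4 src: inc=-10.000000, refl=-10.000000·-1.000000=10.0000; V=10.000000+-10.000000+10.000000=10.0000
k=5 load: inc=10.000000, refl=10.000000·-1.000000=-10.0000; V=0.000000+10.000000+-10.000000=0.0000
k=6 src: inc=-10.000000, refl=-10.000000·-1.000000=10.0000; V=10.000000+-10.000000+10.000000=10.0000
k=7 load: inc=10.000000, refl=10.000000·-1.000000=-10.0000; V=0.000000+10.000000+-10.000000=0.0000
k=8 src: inc=-10.000000, refl=-10.000000·-1.000000=10.0000; V=10.000000+-10.000000+10.000000=10.0000
k=9 load: inc=10.000000, refl=10.000000·-1.000000=-10.0000; V=0.000000+10.000000+-10.000000=0.0000
k=10 src: inc=-10.000000, refl=-10.000000·-1.000000=10.0000; V=10.000000+-10.000000+10.000000=10.0000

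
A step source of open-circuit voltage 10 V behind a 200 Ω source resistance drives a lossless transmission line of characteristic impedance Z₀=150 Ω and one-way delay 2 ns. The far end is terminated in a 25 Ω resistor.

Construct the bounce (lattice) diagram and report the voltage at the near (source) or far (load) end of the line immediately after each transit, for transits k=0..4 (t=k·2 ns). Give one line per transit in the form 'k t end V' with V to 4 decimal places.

0 0 source 4.2857
1 2 load 1.2245
2 4 source 0.7872
3 6 load 1.0995
4 8 source 1.1442

Γ_L=-0.714286, Γ_S=0.142857; launch V₁=10·150/350=4.285714
k=0 src: V=4.2857
k=1 load: inc=4.285714, refl=4.285714·-0.714286=-3.0612; V=0.000000+4.285714+-3.061224=1.2245
k=2 src: inc=-3.061224, refl=-3.061224·0.142857=-0.4373; V=4.285714+-3.061224+-0.437318=0.7872
k=3 load: inc=-0.437318, refl=-0.437318·-0.714286=0.3124; V=1.224490+-0.437318+0.312370=1.0995
k=4 src: inc=0.312370, refl=0.312370·0.142857=0.0446; V=0.787172+0.312370+0.044624=1.1442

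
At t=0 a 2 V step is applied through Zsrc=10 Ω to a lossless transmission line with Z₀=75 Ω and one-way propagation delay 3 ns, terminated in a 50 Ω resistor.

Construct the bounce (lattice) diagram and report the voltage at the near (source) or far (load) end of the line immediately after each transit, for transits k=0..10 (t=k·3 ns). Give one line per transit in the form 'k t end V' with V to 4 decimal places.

0 0 source 1.7647
1 3 load 1.4118
2 6 source 1.6817
3 9 load 1.6277
4 12 source 1.6690
5 15 load 1.6607
6 18 source 1.6670
7 21 load 1.6658
8 24 source 1.6667
9 27 load 1.6665
10 30 source 1.6667

Γ_L=-0.200000, Γ_S=-0.764706; launch V₁=2·75/85=1.764706
k=0 src: V=1.7647
k=1 load: inc=1.764706, refl=1.764706·-0.200000=-0.3529; V=0.000000+1.764706+-0.352941=1.4118
k=2 src: inc=-0.352941, refl=-0.352941·-0.764706=0.2699; V=1.764706+-0.352941+0.269896=1.6817
k=3 load: inc=0.269896, refl=0.269896·-0.200000=-0.0540; V=1.411765+0.269896+-0.053979=1.6277
k=4 src: inc=-0.053979, refl=-0.053979·-0.764706=0.0413; V=1.681661+-0.053979+0.041278=1.6690
k=5 load: inc=0.041278, refl=0.041278·-0.200000=-0.0083; V=1.627682+0.041278+-0.008256=1.6607
k=6 src: inc=-0.008256, refl=-0.008256·-0.764706=0.0063; V=1.668960+-0.008256+0.006313=1.6670
k=7 load: inc=0.006313, refl=0.006313·-0.200000=-0.0013; V=1.660704+0.006313+-0.001263=1.6658
k=8 src: inc=-0.001263, refl=-0.001263·-0.764706=0.0010; V=1.667017+-0.001263+0.000966=1.6667
k=9 load: inc=0.000966, refl=0.000966·-0.200000=-0.0002; V=1.665755+0.000966+-0.000193=1.6665
k=10 src: inc=-0.000193, refl=-0.000193·-0.764706=0.0001; V=1.666720+-0.000193+0.000148=1.6667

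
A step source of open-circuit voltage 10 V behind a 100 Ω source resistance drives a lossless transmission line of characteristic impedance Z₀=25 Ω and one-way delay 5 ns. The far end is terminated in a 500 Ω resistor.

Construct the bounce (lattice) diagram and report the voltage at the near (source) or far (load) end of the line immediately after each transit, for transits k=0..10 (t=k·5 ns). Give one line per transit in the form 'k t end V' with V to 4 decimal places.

0 0 source 2.0000
1 5 load 3.8095
2 10 source 4.8952
3 15 load 5.8776
4 20 source 6.4669
5 25 load 7.0002
6 30 source 7.3201
7 35 load 7.6096
8 40 source 7.7833
9 45 load 7.9405
10 50 source 8.0348

Γ_L=0.904762, Γ_S=0.600000; launch V₁=10·25/125=2.000000
k=0 src: V=2.0000
k=1 load: inc=2.000000, refl=2.000000·0.904762=1.8095; V=0.000000+2.000000+1.809524=3.8095
k=2 src: inc=1.809524, refl=1.809524·0.600000=1.0857; V=2.000000+1.809524+1.085714=4.8952
k=3 load: inc=1.085714, refl=1.085714·0.904762=0.9823; V=3.809524+1.085714+0.982313=5.8776
k=4 src: inc=0.982313, refl=0.982313·0.600000=0.5894; V=4.895238+0.982313+0.589388=6.4669
k=5 load: inc=0.589388, refl=0.589388·0.904762=0.5333; V=5.877551+0.589388+0.533256=7.0002
k=6 src: inc=0.533256, refl=0.533256·0.600000=0.3200; V=6.466939+0.533256+0.319953=7.3201
k=7 load: inc=0.319953, refl=0.319953·0.904762=0.2895; V=7.000194+0.319953+0.289482=7.6096
k=8 src: inc=0.289482, refl=0.289482·0.600000=0.1737; V=7.320148+0.289482+0.173689=7.7833
k=9 load: inc=0.173689, refl=0.173689·0.904762=0.1571; V=7.609629+0.173689+0.157147=7.9405
k=10 src: inc=0.157147, refl=0.157147·0.600000=0.0943; V=7.783318+0.157147+0.094288=8.0348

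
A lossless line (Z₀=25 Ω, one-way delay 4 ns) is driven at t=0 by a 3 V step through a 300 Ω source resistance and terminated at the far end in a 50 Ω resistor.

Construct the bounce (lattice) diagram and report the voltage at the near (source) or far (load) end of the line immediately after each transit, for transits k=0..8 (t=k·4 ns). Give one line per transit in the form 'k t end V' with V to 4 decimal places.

0 0 source 0.2308
1 4 load 0.3077
2 8 source 0.3728
3 12 load 0.3945
4 16 source 0.4128
5 20 load 0.4190
6 24 source 0.4241
7 28 load 0.4259
8 32 source 0.4273

Γ_L=0.333333, Γ_S=0.846154; launch V₁=3·25/325=0.230769
k=0 src: V=0.2308
k=1 load: inc=0.230769, refl=0.230769·0.333333=0.0769; V=0.000000+0.230769+0.076923=0.3077
k=2 src: inc=0.076923, refl=0.076923·0.846154=0.0651; V=0.230769+0.076923+0.065089=0.3728
k=3 load: inc=0.065089, refl=0.065089·0.333333=0.0217; V=0.307692+0.065089+0.021696=0.3945
k=4 src: inc=0.021696, refl=0.021696·0.846154=0.0184; V=0.372781+0.021696+0.018358=0.4128
k=5 load: inc=0.018358, refl=0.018358·0.333333=0.0061; V=0.394477+0.018358+0.006119=0.4190
k=6 src: inc=0.006119, refl=0.006119·0.846154=0.0052; V=0.412836+0.006119+0.005178=0.4241
k=7 load: inc=0.005178, refl=0.005178·0.333333=0.0017; V=0.418955+0.005178+0.001726=0.4259
k=8 src: inc=0.001726, refl=0.001726·0.846154=0.0015; V=0.424133+0.001726+0.001460=0.4273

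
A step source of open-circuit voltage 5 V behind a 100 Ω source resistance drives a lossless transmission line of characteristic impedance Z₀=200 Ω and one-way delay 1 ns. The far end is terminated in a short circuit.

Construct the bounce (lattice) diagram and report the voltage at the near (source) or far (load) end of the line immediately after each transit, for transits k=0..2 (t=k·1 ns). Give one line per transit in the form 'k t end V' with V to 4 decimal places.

0 0 source 3.3333
1 1 load 0.0000
2 2 source 1.1111

Γ_L=-1.000000, Γ_S=-0.333333; launch V₁=5·200/300=3.333333
k=0 src: V=3.3333
k=1 load: inc=3.333333, refl=3.333333·-1.000000=-3.3333; V=0.000000+3.333333+-3.333333=0.0000
k=2 src: inc=-3.333333, refl=-3.333333·-0.333333=1.1111; V=3.333333+-3.333333+1.111111=1.1111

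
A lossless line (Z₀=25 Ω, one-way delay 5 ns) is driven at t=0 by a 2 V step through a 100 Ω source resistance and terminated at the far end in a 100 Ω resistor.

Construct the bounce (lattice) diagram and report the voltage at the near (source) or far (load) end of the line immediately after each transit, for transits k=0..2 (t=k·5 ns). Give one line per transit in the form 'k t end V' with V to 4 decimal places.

0 0 source 0.4000
1 5 load 0.6400
2 10 source 0.7840

Γ_L=0.600000, Γ_S=0.600000; launch V₁=2·25/125=0.400000
k=0 src: V=0.4000
k=1 load: inc=0.400000, refl=0.400000·0.600000=0.2400; V=0.000000+0.400000+0.240000=0.6400
k=2 src: inc=0.240000, refl=0.240000·0.600000=0.1440; V=0.400000+0.240000+0.144000=0.7840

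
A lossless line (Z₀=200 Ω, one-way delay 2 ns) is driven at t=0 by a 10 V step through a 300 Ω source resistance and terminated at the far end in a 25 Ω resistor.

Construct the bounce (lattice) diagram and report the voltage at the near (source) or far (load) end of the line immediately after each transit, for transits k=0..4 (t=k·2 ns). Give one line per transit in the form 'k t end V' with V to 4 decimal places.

Γ_L=-0.777778, Γ_S=0.200000; launch V₁=10·200/500=4.000000
k=0 src: V=4.0000
k=1 load: inc=4.000000, refl=4.000000·-0.777778=-3.1111; V=0.000000+4.000000+-3.111111=0.8889
k=2 src: inc=-3.111111, refl=-3.111111·0.200000=-0.6222; V=4.000000+-3.111111+-0.622222=0.2667
k=3 load: inc=-0.622222, refl=-0.622222·-0.777778=0.4840; V=0.888889+-0.622222+0.483951=0.7506
k=4 src: inc=0.483951, refl=0.483951·0.200000=0.0968; V=0.266667+0.483951+0.096790=0.8474

0 0 source 4.0000
1 2 load 0.8889
2 4 source 0.2667
3 6 load 0.7506
4 8 source 0.8474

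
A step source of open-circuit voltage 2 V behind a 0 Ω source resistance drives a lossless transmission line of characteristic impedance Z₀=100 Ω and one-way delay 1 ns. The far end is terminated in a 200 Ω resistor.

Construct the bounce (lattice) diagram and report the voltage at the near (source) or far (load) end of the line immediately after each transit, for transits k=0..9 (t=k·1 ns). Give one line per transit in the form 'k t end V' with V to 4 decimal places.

0 0 source 2.0000
1 1 load 2.6667
2 2 source 2.0000
3 3 load 1.7778
4 4 source 2.0000
5 5 load 2.0741
6 6 source 2.0000
7 7 load 1.9753
8 8 source 2.0000
9 9 load 2.0082

Γ_L=0.333333, Γ_S=-1.000000; launch V₁=2·100/100=2.000000
k=0 src: V=2.0000
k=1 load: inc=2.000000, refl=2.000000·0.333333=0.6667; V=0.000000+2.000000+0.666667=2.6667
k=2 src: inc=0.666667, refl=0.666667·-1.000000=-0.6667; V=2.000000+0.666667+-0.666667=2.0000
k=3 load: inc=-0.666667, refl=-0.666667·0.333333=-0.2222; V=2.666667+-0.666667+-0.222222=1.7778
k=4 src: inc=-0.222222, refl=-0.222222·-1.000000=0.2222; V=2.000000+-0.222222+0.222222=2.0000
k=5 load: inc=0.222222, refl=0.222222·0.333333=0.0741; V=1.777778+0.222222+0.074074=2.0741
k=6 src: inc=0.074074, refl=0.074074·-1.000000=-0.0741; V=2.000000+0.074074+-0.074074=2.0000
k=7 load: inc=-0.074074, refl=-0.074074·0.333333=-0.0247; V=2.074074+-0.074074+-0.024691=1.9753
k=8 src: inc=-0.024691, refl=-0.024691·-1.000000=0.0247; V=2.000000+-0.024691+0.024691=2.0000
k=9 load: inc=0.024691, refl=0.024691·0.333333=0.0082; V=1.975309+0.024691+0.008230=2.0082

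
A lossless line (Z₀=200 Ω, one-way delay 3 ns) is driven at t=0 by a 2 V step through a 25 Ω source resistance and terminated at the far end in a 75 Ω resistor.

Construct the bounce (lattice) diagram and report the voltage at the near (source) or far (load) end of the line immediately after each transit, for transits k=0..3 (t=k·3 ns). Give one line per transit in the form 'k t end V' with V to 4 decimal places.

Γ_L=-0.454545, Γ_S=-0.777778; launch V₁=2·200/225=1.777778
k=0 src: V=1.7778
k=1 load: inc=1.777778, refl=1.777778·-0.454545=-0.8081; V=0.000000+1.777778+-0.808081=0.9697
k=2 src: inc=-0.808081, refl=-0.808081·-0.777778=0.6285; V=1.777778+-0.808081+0.628507=1.5982
k=3 load: inc=0.628507, refl=0.628507·-0.454545=-0.2857; V=0.969697+0.628507+-0.285685=1.3125

0 0 source 1.7778
1 3 load 0.9697
2 6 source 1.5982
3 9 load 1.3125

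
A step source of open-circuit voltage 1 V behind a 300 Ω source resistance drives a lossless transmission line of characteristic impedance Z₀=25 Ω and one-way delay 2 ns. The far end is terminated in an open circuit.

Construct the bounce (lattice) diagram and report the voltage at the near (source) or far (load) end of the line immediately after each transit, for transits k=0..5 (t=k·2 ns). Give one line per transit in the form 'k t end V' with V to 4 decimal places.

Γ_L=1.000000, Γ_S=0.846154; launch V₁=1·25/325=0.076923
k=0 src: V=0.0769
k=1 load: inc=0.076923, refl=0.076923·1.000000=0.0769; V=0.000000+0.076923+0.076923=0.1538
k=2 src: inc=0.076923, refl=0.076923·0.846154=0.0651; V=0.076923+0.076923+0.065089=0.2189
k=3 load: inc=0.065089, refl=0.065089·1.000000=0.0651; V=0.153846+0.065089+0.065089=0.2840
k=4 src: inc=0.065089, refl=0.065089·0.846154=0.0551; V=0.218935+0.065089+0.055075=0.3391
k=5 load: inc=0.055075, refl=0.055075·1.000000=0.0551; V=0.284024+0.055075+0.055075=0.3942

0 0 source 0.0769
1 2 load 0.1538
2 4 source 0.2189
3 6 load 0.2840
4 8 source 0.3391
5 10 load 0.3942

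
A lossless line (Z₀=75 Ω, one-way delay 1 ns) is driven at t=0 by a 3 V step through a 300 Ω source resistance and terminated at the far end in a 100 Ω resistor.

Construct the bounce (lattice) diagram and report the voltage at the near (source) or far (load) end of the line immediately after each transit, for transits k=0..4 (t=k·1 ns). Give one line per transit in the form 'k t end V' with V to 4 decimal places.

Γ_L=0.142857, Γ_S=0.600000; launch V₁=3·75/375=0.600000
k=0 src: V=0.6000
k=1 load: inc=0.600000, refl=0.600000·0.142857=0.0857; V=0.000000+0.600000+0.085714=0.6857
k=2 src: inc=0.085714, refl=0.085714·0.600000=0.0514; V=0.600000+0.085714+0.051429=0.7371
k=3 load: inc=0.051429, refl=0.051429·0.142857=0.0073; V=0.685714+0.051429+0.007347=0.7445
k=4 src: inc=0.007347, refl=0.007347·0.600000=0.0044; V=0.737143+0.007347+0.004408=0.7489

0 0 source 0.6000
1 1 load 0.6857
2 2 source 0.7371
3 3 load 0.7445
4 4 source 0.7489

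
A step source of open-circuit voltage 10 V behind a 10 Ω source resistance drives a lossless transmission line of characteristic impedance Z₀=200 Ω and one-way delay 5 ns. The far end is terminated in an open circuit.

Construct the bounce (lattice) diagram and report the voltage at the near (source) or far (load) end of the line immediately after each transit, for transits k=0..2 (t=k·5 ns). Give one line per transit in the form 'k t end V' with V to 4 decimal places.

0 0 source 9.5238
1 5 load 19.0476
2 10 source 10.4308

Γ_L=1.000000, Γ_S=-0.904762; launch V₁=10·200/210=9.523810
k=0 src: V=9.5238
k=1 load: inc=9.523810, refl=9.523810·1.000000=9.5238; V=0.000000+9.523810+9.523810=19.0476
k=2 src: inc=9.523810, refl=9.523810·-0.904762=-8.6168; V=9.523810+9.523810+-8.616780=10.4308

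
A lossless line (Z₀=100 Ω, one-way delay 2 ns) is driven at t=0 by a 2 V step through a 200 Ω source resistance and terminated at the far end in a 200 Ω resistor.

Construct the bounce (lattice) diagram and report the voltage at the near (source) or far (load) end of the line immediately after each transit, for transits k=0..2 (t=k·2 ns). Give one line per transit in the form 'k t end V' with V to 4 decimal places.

Γ_L=0.333333, Γ_S=0.333333; launch V₁=2·100/300=0.666667
k=0 src: V=0.6667
k=1 load: inc=0.666667, refl=0.666667·0.333333=0.2222; V=0.000000+0.666667+0.222222=0.8889
k=2 src: inc=0.222222, refl=0.222222·0.333333=0.0741; V=0.666667+0.222222+0.074074=0.9630

0 0 source 0.6667
1 2 load 0.8889
2 4 source 0.9630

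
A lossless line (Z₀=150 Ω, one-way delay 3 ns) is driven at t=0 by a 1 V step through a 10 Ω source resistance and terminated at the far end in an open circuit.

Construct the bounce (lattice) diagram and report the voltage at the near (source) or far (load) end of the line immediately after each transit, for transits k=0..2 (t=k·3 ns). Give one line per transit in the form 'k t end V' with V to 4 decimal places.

0 0 source 0.9375
1 3 load 1.8750
2 6 source 1.0547

Γ_L=1.000000, Γ_S=-0.875000; launch V₁=1·150/160=0.937500
k=0 src: V=0.9375
k=1 load: inc=0.937500, refl=0.937500·1.000000=0.9375; V=0.000000+0.937500+0.937500=1.8750
k=2 src: inc=0.937500, refl=0.937500·-0.875000=-0.8203; V=0.937500+0.937500+-0.820312=1.0547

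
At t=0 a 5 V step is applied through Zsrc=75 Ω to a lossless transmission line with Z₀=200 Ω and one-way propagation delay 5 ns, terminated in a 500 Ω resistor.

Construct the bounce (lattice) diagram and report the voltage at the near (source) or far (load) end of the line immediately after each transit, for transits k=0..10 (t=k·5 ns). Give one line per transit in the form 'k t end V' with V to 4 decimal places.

Γ_L=0.428571, Γ_S=-0.454545; launch V₁=5·200/275=3.636364
k=0 src: V=3.6364
k=1 load: inc=3.636364, refl=3.636364·0.428571=1.5584; V=0.000000+3.636364+1.558442=5.1948
k=2 src: inc=1.558442, refl=1.558442·-0.454545=-0.7084; V=3.636364+1.558442+-0.708383=4.4864
k=3 load: inc=-0.708383, refl=-0.708383·0.428571=-0.3036; V=5.194805+-0.708383+-0.303593=4.1828
k=4 src: inc=-0.303593, refl=-0.303593·-0.454545=0.1380; V=4.486423+-0.303593+0.137997=4.3208
k=5 load: inc=0.137997, refl=0.137997·0.428571=0.0591; V=4.182830+0.137997+0.059141=4.3800
k=6 src: inc=0.059141, refl=0.059141·-0.454545=-0.0269; V=4.320827+0.059141+-0.026882=4.3531
k=7 load: inc=-0.026882, refl=-0.026882·0.428571=-0.0115; V=4.379968+-0.026882+-0.011521=4.3416
k=8 src: inc=-0.011521, refl=-0.011521·-0.454545=0.0052; V=4.353086+-0.011521+0.005237=4.3468
k=9 load: inc=0.005237, refl=0.005237·0.428571=0.0022; V=4.341565+0.005237+0.002244=4.3490
k=10 src: inc=0.002244, refl=0.002244·-0.454545=-0.0010; V=4.346801+0.002244+-0.001020=4.3480

0 0 source 3.6364
1 5 load 5.1948
2 10 source 4.4864
3 15 load 4.1828
4 20 source 4.3208
5 25 load 4.3800
6 30 source 4.3531
7 35 load 4.3416
8 40 source 4.3468
9 45 load 4.3490
10 50 source 4.3480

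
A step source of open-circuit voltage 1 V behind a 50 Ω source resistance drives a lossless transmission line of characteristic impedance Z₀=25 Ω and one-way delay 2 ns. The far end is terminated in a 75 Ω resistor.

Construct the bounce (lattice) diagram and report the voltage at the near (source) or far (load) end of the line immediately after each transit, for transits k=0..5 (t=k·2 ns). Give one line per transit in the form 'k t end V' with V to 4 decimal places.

0 0 source 0.3333
1 2 load 0.5000
2 4 source 0.5556
3 6 load 0.5833
4 8 source 0.5926
5 10 load 0.5972

Γ_L=0.500000, Γ_S=0.333333; launch V₁=1·25/75=0.333333
k=0 src: V=0.3333
k=1 load: inc=0.333333, refl=0.333333·0.500000=0.1667; V=0.000000+0.333333+0.166667=0.5000
k=2 src: inc=0.166667, refl=0.166667·0.333333=0.0556; V=0.333333+0.166667+0.055556=0.5556
k=3 load: inc=0.055556, refl=0.055556·0.500000=0.0278; V=0.500000+0.055556+0.027778=0.5833
k=4 src: inc=0.027778, refl=0.027778·0.333333=0.0093; V=0.555556+0.027778+0.009259=0.5926
k=5 load: inc=0.009259, refl=0.009259·0.500000=0.0046; V=0.583333+0.009259+0.004630=0.5972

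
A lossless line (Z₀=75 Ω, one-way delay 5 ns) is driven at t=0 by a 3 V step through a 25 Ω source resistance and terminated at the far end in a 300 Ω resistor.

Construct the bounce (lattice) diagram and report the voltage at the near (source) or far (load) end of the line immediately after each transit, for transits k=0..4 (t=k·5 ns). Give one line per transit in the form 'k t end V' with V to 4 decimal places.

Γ_L=0.600000, Γ_S=-0.500000; launch V₁=3·75/100=2.250000
k=0 src: V=2.2500
k=1 load: inc=2.250000, refl=2.250000·0.600000=1.3500; V=0.000000+2.250000+1.350000=3.6000
k=2 src: inc=1.350000, refl=1.350000·-0.500000=-0.6750; V=2.250000+1.350000+-0.675000=2.9250
k=3 load: inc=-0.675000, refl=-0.675000·0.600000=-0.4050; V=3.600000+-0.675000+-0.405000=2.5200
k=4 src: inc=-0.405000, refl=-0.405000·-0.500000=0.2025; V=2.925000+-0.405000+0.202500=2.7225

0 0 source 2.2500
1 5 load 3.6000
2 10 source 2.9250
3 15 load 2.5200
4 20 source 2.7225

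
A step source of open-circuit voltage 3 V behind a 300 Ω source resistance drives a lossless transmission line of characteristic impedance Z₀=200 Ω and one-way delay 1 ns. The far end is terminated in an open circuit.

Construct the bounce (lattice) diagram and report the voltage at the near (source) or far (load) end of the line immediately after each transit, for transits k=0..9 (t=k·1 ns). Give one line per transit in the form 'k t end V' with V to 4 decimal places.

Γ_L=1.000000, Γ_S=0.200000; launch V₁=3·200/500=1.200000
k=0 src: V=1.2000
k=1 load: inc=1.200000, refl=1.200000·1.000000=1.2000; V=0.000000+1.200000+1.200000=2.4000
k=2 src: inc=1.200000, refl=1.200000·0.200000=0.2400; V=1.200000+1.200000+0.240000=2.6400
k=3 load: inc=0.240000, refl=0.240000·1.000000=0.2400; V=2.400000+0.240000+0.240000=2.8800
k=4 src: inc=0.240000, refl=0.240000·0.200000=0.0480; V=2.640000+0.240000+0.048000=2.9280
k=5 load: inc=0.048000, refl=0.048000·1.000000=0.0480; V=2.880000+0.048000+0.048000=2.9760
k=6 src: inc=0.048000, refl=0.048000·0.200000=0.0096; V=2.928000+0.048000+0.009600=2.9856
k=7 load: inc=0.009600, refl=0.009600·1.000000=0.0096; V=2.976000+0.009600+0.009600=2.9952
k=8 src: inc=0.009600, refl=0.009600·0.200000=0.0019; V=2.985600+0.009600+0.001920=2.9971
k=9 load: inc=0.001920, refl=0.001920·1.000000=0.0019; V=2.995200+0.001920+0.001920=2.9990

0 0 source 1.2000
1 1 load 2.4000
2 2 source 2.6400
3 3 load 2.8800
4 4 source 2.9280
5 5 load 2.9760
6 6 source 2.9856
7 7 load 2.9952
8 8 source 2.9971
9 9 load 2.9990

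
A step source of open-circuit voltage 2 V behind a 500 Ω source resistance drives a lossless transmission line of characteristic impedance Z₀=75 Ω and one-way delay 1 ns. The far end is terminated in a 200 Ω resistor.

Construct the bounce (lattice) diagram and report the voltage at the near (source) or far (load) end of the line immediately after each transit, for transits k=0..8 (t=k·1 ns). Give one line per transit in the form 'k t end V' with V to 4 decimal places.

0 0 source 0.2609
1 1 load 0.3794
2 2 source 0.4671
3 3 load 0.5069
4 4 source 0.5364
5 5 load 0.5498
6 6 source 0.5597
7 7 load 0.5641
8 8 source 0.5675

Γ_L=0.454545, Γ_S=0.739130; launch V₁=2·75/575=0.260870
k=0 src: V=0.2609
k=1 load: inc=0.260870, refl=0.260870·0.454545=0.1186; V=0.000000+0.260870+0.118577=0.3794
k=2 src: inc=0.118577, refl=0.118577·0.739130=0.0876; V=0.260870+0.118577+0.087644=0.4671
k=3 load: inc=0.087644, refl=0.087644·0.454545=0.0398; V=0.379447+0.087644+0.039838=0.5069
k=4 src: inc=0.039838, refl=0.039838·0.739130=0.0294; V=0.467091+0.039838+0.029446=0.5364
k=5 load: inc=0.029446, refl=0.029446·0.454545=0.0134; V=0.506929+0.029446+0.013384=0.5498
k=6 src: inc=0.013384, refl=0.013384·0.739130=0.0099; V=0.536374+0.013384+0.009893=0.5597
k=7 load: inc=0.009893, refl=0.009893·0.454545=0.0045; V=0.549759+0.009893+0.004497=0.5641
k=8 src: inc=0.004497, refl=0.004497·0.739130=0.0033; V=0.559651+0.004497+0.003324=0.5675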